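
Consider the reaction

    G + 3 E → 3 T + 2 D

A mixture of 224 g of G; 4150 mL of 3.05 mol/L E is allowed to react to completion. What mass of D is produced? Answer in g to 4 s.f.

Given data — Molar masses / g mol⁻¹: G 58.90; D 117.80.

n(G) = 224.0 / 58.90 = 3.803 mol
n(E) = 3.05 × 4150/1000 = 12.66 mol
n/ν for G = 3.803/1 = 3.803
n/ν for E = 12.66/3 = 4.220
Smallest n/ν is G → limiting reagent.
n(D) = (2/1) × 3.803 = 7.606 mol
mass = 7.606 × 117.80 = 896.0 g

896.0 g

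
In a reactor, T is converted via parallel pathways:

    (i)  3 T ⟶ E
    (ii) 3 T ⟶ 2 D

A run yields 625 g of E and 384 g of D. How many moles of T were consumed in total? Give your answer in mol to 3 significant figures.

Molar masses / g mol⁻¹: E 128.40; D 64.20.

n(E) = 625 / 128.40 = 4.868 mol
n(D) = 384 / 64.20 = 5.981 mol
n(T) via (i) = (3/1)×4.868 = 14.60 mol
n(T) via (ii) = (3/2)×5.981 = 8.972 mol
total n(T) = 14.60 + 8.972 = 23.57 mol

23.6 mol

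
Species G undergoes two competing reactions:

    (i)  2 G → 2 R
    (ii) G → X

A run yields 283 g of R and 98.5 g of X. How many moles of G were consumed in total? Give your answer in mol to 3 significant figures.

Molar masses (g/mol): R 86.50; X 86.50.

4.41 mol

n(R) = 283 / 86.50 = 3.272 mol
n(X) = 98.5 / 86.50 = 1.139 mol
n(G) via (i) = (2/2)×3.272 = 3.272 mol
n(G) via (ii) = (1/1)×1.139 = 1.139 mol
total n(G) = 3.272 + 1.139 = 4.411 mol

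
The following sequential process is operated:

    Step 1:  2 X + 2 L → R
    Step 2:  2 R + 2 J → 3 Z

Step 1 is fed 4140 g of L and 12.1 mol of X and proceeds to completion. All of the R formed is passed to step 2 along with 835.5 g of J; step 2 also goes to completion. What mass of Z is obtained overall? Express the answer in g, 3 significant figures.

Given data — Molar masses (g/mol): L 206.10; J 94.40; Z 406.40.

Step 1:
n(L) = 4140 / 206.10 = 20.09 mol
n(X) = 12.10 mol
n/ν for L = 20.09/2 = 10.05
n/ν for X = 12.10/2 = 6.050
Smallest n/ν is X → limiting reagent.
n(R) produced = (1/2) × 12.10 = 6.050 mol
Step 2:
n(R) available = 6.050 mol
n(J) = 835.5 / 94.40 = 8.851 mol
n/ν for R = 6.050/2 = 3.025
n/ν for J = 8.851/2 = 4.426
Smallest n/ν is R → limiting reagent.
n(Z) = (3/2) × 6.050 = 9.075 mol
mass = 9.075 × 406.40 = 3688 g

3690 g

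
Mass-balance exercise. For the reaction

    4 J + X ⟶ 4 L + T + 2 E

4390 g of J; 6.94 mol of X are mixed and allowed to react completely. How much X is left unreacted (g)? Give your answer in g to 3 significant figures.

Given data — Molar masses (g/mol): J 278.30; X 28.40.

n(J) = 4390 / 278.30 = 15.77 mol
n(X) = 6.940 mol
n/ν for J = 15.77/4 = 3.943
n/ν for X = 6.940/1 = 6.940
Smallest n/ν is J → limiting reagent.
X consumed = (1/4) × 15.77 = 3.943 mol
X remaining = 6.940 − 3.943 = 2.997 mol
mass = 2.997 × 28.40 = 85.11 g

85.1 g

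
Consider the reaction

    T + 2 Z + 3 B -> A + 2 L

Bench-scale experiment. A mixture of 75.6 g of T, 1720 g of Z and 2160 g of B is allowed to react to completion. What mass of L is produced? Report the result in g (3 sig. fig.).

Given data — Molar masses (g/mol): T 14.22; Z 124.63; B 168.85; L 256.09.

n(T) = 75.60 / 14.22 = 5.316 mol
n(Z) = 1720 / 124.63 = 13.80 mol
n(B) = 2160 / 168.85 = 12.79 mol
n/ν for T = 5.316/1 = 5.316
n/ν for Z = 13.80/2 = 6.900
n/ν for B = 12.79/3 = 4.263
Smallest n/ν is B → limiting reagent.
n(L) = (2/3) × 12.79 = 8.527 mol
mass = 8.527 × 256.09 = 2184 g

2180 g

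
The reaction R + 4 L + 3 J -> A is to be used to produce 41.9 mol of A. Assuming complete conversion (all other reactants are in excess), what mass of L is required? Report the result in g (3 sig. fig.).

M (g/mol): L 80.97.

n(A) = 41.90 mol
n(L) = (4/1) × 41.90 = 167.6 mol
mass = 167.6 × 80.97 = 13570 g

13600 g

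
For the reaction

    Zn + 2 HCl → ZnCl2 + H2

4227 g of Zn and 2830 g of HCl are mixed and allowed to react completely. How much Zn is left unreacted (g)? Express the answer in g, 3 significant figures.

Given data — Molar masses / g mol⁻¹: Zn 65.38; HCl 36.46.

1690 g

n(Zn) = 4227 / 65.38 = 64.65 mol
n(HCl) = 2830 / 36.46 = 77.62 mol
n/ν → Zn: 64.65, HCl: 38.81; HCl is limiting.
Zn consumed = (1/2) × 77.62 = 38.81 mol
Zn remaining = 64.65 − 38.81 = 25.84 mol
mass = 25.84 × 65.38 = 1689 g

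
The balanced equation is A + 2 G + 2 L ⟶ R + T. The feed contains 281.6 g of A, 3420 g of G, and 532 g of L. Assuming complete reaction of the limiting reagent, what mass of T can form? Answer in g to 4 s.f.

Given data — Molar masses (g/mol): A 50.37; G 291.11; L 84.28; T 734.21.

n(A) = 281.6 / 50.37 = 5.591 mol
n(G) = 3420 / 291.11 = 11.75 mol
n(L) = 532.0 / 84.28 = 6.312 mol
n/ν → A: 5.591, G: 5.875, L: 3.156; L is limiting.
n(T) = (1/2) × 6.312 = 3.156 mol
mass = 3.156 × 734.21 = 2317 g

2317 g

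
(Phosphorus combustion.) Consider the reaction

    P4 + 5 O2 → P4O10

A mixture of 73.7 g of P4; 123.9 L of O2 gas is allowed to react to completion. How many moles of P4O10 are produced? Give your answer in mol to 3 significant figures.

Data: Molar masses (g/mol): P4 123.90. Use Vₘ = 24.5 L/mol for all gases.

n(P4) = 73.70 / 123.90 = 0.5948 mol
n(O2) = 123.9 / 24.5 = 5.057 mol
n/ν for P4 = 0.5948/1 = 0.5948
n/ν for O2 = 5.057/5 = 1.011
Smallest n/ν is P4 → limiting reagent.
n(P4O10) = (1/1) × 0.5948 = 0.5948 mol

0.595 mol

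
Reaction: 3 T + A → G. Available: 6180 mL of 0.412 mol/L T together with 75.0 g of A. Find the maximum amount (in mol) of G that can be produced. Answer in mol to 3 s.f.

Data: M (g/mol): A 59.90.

0.849 mol

n(T) = 0.412 × 6180/1000 = 2.546 mol
n(A) = 75.00 / 59.90 = 1.252 mol
n/ν for T = 2.546/3 = 0.8487
n/ν for A = 1.252/1 = 1.252
Smallest n/ν is T → limiting reagent.
n(G) = (1/3) × 2.546 = 0.8487 mol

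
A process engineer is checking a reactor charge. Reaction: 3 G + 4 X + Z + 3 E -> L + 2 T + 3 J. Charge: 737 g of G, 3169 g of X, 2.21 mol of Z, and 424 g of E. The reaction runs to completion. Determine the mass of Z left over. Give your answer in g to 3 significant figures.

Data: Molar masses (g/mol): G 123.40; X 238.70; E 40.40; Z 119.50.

n(G) = 737.0 / 123.40 = 5.972 mol
n(X) = 3169 / 238.70 = 13.28 mol
n(Z) = 2.210 mol
n(E) = 424.0 / 40.40 = 10.50 mol
n/ν for G = 5.972/3 = 1.991
n/ν for X = 13.28/4 = 3.320
n/ν for Z = 2.210/1 = 2.210
n/ν for E = 10.50/3 = 3.500
Smallest n/ν is G → limiting reagent.
Z consumed = (1/3) × 5.972 = 1.991 mol
Z remaining = 2.210 − 1.991 = 0.2190 mol
mass = 0.2190 × 119.50 = 26.17 g

26.2 g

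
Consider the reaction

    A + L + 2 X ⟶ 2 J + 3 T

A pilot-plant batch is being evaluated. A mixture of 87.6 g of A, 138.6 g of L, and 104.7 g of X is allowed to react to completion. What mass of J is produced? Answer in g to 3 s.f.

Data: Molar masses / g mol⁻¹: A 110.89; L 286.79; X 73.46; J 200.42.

194 g

n(A) = 87.60 / 110.89 = 0.7900 mol
n(L) = 138.6 / 286.79 = 0.4833 mol
n(X) = 104.7 / 73.46 = 1.425 mol
n/ν → A: 0.7900, L: 0.4833, X: 0.7125; L is limiting.
n(J) = (2/1) × 0.4833 = 0.9666 mol
mass = 0.9666 × 200.42 = 193.7 g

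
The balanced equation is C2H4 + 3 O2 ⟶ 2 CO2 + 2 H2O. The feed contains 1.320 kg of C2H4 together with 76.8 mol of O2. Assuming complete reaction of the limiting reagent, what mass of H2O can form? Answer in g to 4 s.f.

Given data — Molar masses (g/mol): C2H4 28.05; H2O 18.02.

n(C2H4) = 1.320×1000 / 28.05 = 47.06 mol
n(O2) = 76.80 mol
n/ν for C2H4 = 47.06/1 = 47.06
n/ν for O2 = 76.80/3 = 25.60
Smallest n/ν is O2 → limiting reagent.
n(H2O) = (2/3) × 76.80 = 51.20 mol
mass = 51.20 × 18.02 = 922.6 g

922.6 g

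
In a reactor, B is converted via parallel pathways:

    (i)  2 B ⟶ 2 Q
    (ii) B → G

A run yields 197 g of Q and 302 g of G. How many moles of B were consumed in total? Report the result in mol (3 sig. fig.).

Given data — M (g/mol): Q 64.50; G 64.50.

n(Q) = 197 / 64.50 = 3.054 mol
n(G) = 302 / 64.50 = 4.682 mol
n(B) via (i) = (2/2)×3.054 = 3.054 mol
n(B) via (ii) = (1/1)×4.682 = 4.682 mol
total n(B) = 3.054 + 4.682 = 7.736 mol

7.74 mol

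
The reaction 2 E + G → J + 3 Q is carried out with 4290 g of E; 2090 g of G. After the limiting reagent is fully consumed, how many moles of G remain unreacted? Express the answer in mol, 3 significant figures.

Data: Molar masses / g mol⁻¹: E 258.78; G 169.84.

4.02 mol

n(E) = 4290 / 258.78 = 16.58 mol
n(G) = 2090 / 169.84 = 12.31 mol
n/ν → E: 8.290, G: 12.31; E is limiting.
G consumed = (1/2) × 16.58 = 8.290 mol
G remaining = 12.31 − 8.290 = 4.020 mol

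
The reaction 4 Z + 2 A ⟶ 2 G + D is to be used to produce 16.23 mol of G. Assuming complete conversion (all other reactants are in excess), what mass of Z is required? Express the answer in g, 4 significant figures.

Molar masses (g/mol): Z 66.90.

n(G) = 16.23 mol
n(Z) = (4/2) × 16.23 = 32.46 mol
mass = 32.46 × 66.90 = 2172 g

2172 g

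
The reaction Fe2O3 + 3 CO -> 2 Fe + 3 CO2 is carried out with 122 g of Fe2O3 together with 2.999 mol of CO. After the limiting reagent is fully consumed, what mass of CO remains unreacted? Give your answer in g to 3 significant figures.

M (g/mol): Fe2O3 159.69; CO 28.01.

19.8 g

n(Fe2O3) = 122.0 / 159.69 = 0.7640 mol
n(CO) = 2.999 mol
n/ν for Fe2O3 = 0.7640/1 = 0.7640
n/ν for CO = 2.999/3 = 0.9997
Smallest n/ν is Fe2O3 → limiting reagent.
CO consumed = (3/1) × 0.7640 = 2.292 mol
CO remaining = 2.999 − 2.292 = 0.7070 mol
mass = 0.7070 × 28.01 = 19.80 g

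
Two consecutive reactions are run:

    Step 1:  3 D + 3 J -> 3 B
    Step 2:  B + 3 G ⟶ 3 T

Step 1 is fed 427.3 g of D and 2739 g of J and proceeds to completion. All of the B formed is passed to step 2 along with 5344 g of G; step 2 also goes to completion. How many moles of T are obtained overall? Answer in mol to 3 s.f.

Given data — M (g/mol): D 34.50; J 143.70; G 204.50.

Step 1:
n(D) = 427.3 / 34.50 = 12.39 mol
n(J) = 2739 / 143.70 = 19.06 mol
n/ν for D = 12.39/3 = 4.130
n/ν for J = 19.06/3 = 6.353
Smallest n/ν is D → limiting reagent.
n(B) produced = (3/3) × 12.39 = 12.39 mol
Step 2:
n(B) available = 12.39 mol
n(G) = 5344 / 204.50 = 26.13 mol
n/ν for B = 12.39/1 = 12.39
n/ν for G = 26.13/3 = 8.710
Smallest n/ν is G → limiting reagent.
n(T) = (3/3) × 26.13 = 26.13 mol

26.1 mol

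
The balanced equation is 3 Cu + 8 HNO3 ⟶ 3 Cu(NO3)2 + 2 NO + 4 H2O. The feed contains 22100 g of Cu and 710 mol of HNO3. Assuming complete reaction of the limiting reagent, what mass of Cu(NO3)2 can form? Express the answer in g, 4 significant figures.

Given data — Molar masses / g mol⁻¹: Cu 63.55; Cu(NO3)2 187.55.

49940 g

n(Cu) = 22100 / 63.55 = 347.8 mol
n(HNO3) = 710.0 mol
n/ν for Cu = 347.8/3 = 115.9
n/ν for HNO3 = 710.0/8 = 88.75
Smallest n/ν is HNO3 → limiting reagent.
n(Cu(NO3)2) = (3/8) × 710.0 = 266.3 mol
mass = 266.3 × 187.55 = 49940 g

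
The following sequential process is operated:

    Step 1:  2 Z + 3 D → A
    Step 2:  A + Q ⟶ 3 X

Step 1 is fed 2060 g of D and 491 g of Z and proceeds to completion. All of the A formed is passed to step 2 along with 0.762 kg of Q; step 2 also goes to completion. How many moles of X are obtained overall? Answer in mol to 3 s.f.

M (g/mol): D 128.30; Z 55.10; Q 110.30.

Step 1:
n(D) = 2060 / 128.30 = 16.06 mol
n(Z) = 491.0 / 55.10 = 8.911 mol
n/ν for D = 16.06/3 = 5.353
n/ν for Z = 8.911/2 = 4.456
Smallest n/ν is Z → limiting reagent.
n(A) produced = (1/2) × 8.911 = 4.456 mol
Step 2:
n(A) available = 4.456 mol
n(Q) = 0.7620×1000 / 110.30 = 6.908 mol
n/ν for A = 4.456/1 = 4.456
n/ν for Q = 6.908/1 = 6.908
Smallest n/ν is A → limiting reagent.
n(X) = (3/1) × 4.456 = 13.37 mol

13.4 mol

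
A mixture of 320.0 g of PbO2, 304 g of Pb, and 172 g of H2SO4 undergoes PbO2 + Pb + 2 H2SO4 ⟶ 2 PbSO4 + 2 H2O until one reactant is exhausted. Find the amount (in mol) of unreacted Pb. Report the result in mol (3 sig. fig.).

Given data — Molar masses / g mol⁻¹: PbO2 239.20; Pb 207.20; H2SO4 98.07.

n(PbO2) = 320.0 / 239.20 = 1.338 mol
n(Pb) = 304.0 / 207.20 = 1.467 mol
n(H2SO4) = 172.0 / 98.07 = 1.754 mol
n/ν for PbO2 = 1.338/1 = 1.338
n/ν for Pb = 1.467/1 = 1.467
n/ν for H2SO4 = 1.754/2 = 0.8770
Smallest n/ν is H2SO4 → limiting reagent.
Pb consumed = (1/2) × 1.754 = 0.8770 mol
Pb remaining = 1.467 − 0.8770 = 0.5900 mol

0.590 mol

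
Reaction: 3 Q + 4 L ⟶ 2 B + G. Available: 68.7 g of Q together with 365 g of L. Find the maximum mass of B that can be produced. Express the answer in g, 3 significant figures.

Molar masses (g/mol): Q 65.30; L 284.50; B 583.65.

374 g

n(Q) = 68.70 / 65.30 = 1.052 mol
n(L) = 365.0 / 284.50 = 1.283 mol
n/ν for Q = 1.052/3 = 0.3507
n/ν for L = 1.283/4 = 0.3208
Smallest n/ν is L → limiting reagent.
n(B) = (2/4) × 1.283 = 0.6415 mol
mass = 0.6415 × 583.65 = 374.4 g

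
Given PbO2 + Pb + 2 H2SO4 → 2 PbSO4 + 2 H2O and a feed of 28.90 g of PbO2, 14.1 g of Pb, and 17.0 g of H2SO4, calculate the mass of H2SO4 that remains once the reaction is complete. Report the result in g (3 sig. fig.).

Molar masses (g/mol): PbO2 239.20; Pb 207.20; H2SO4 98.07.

3.65 g

n(PbO2) = 28.90 / 239.20 = 0.1208 mol
n(Pb) = 14.10 / 207.20 = 0.06805 mol
n(H2SO4) = 17.00 / 98.07 = 0.1733 mol
n/ν for PbO2 = 0.1208/1 = 0.1208
n/ν for Pb = 0.06805/1 = 0.06805
n/ν for H2SO4 = 0.1733/2 = 0.08665
Smallest n/ν is Pb → limiting reagent.
H2SO4 consumed = (2/1) × 0.06805 = 0.1361 mol
H2SO4 remaining = 0.1733 − 0.1361 = 0.03720 mol
mass = 0.03720 × 98.07 = 3.648 g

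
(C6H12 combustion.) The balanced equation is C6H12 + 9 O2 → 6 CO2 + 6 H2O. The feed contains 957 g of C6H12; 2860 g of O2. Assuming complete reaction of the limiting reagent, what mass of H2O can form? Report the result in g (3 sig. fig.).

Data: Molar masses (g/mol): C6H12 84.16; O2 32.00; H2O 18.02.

1070 g

n(C6H12) = 957.0 / 84.16 = 11.37 mol
n(O2) = 2860 / 32.00 = 89.38 mol
n/ν → C6H12: 11.37, O2: 9.931; O2 is limiting.
n(H2O) = (6/9) × 89.38 = 59.59 mol
mass = 59.59 × 18.02 = 1074 g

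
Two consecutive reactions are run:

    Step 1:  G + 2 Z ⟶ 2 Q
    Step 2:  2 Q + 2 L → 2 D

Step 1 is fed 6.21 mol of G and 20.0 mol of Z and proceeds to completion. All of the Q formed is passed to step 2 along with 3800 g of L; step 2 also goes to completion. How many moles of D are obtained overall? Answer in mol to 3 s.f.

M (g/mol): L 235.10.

12.4 mol

Step 1:
n(G) = 6.210 mol
n(Z) = 20.00 mol
n/ν for G = 6.210/1 = 6.210
n/ν for Z = 20.00/2 = 10.00
Smallest n/ν is G → limiting reagent.
n(Q) produced = (2/1) × 6.210 = 12.42 mol
Step 2:
n(Q) available = 12.42 mol
n(L) = 3800 / 235.10 = 16.16 mol
n/ν for Q = 12.42/2 = 6.210
n/ν for L = 16.16/2 = 8.080
Smallest n/ν is Q → limiting reagent.
n(D) = (2/2) × 12.42 = 12.42 mol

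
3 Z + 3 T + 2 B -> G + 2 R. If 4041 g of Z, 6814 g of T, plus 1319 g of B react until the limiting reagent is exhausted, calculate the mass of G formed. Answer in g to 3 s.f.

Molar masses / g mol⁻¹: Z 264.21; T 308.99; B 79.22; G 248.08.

n(Z) = 4041 / 264.21 = 15.29 mol
n(T) = 6814 / 308.99 = 22.05 mol
n(B) = 1319 / 79.22 = 16.65 mol
n/ν for Z = 15.29/3 = 5.097
n/ν for T = 22.05/3 = 7.350
n/ν for B = 16.65/2 = 8.325
Smallest n/ν is Z → limiting reagent.
n(G) = (1/3) × 15.29 = 5.097 mol
mass = 5.097 × 248.08 = 1264 g

1260 g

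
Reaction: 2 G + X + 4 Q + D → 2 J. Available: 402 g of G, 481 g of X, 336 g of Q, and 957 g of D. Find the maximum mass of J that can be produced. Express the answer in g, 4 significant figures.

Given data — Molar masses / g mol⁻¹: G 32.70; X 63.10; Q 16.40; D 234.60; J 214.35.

n(G) = 402.0 / 32.70 = 12.29 mol
n(X) = 481.0 / 63.10 = 7.623 mol
n(Q) = 336.0 / 16.40 = 20.49 mol
n(D) = 957.0 / 234.60 = 4.079 mol
n/ν for G = 12.29/2 = 6.145
n/ν for X = 7.623/1 = 7.623
n/ν for Q = 20.49/4 = 5.123
n/ν for D = 4.079/1 = 4.079
Smallest n/ν is D → limiting reagent.
n(J) = (2/1) × 4.079 = 8.158 mol
mass = 8.158 × 214.35 = 1749 g

1749 g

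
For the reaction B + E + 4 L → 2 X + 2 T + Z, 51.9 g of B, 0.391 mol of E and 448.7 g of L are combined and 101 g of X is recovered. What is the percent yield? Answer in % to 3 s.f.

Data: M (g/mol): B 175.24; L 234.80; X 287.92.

59.2 %

n(B) = 51.90 / 175.24 = 0.2962 mol
n(E) = 0.3910 mol
n(L) = 448.7 / 234.80 = 1.911 mol
n/ν for B = 0.2962/1 = 0.2962
n/ν for E = 0.3910/1 = 0.3910
n/ν for L = 1.911/4 = 0.4778
Smallest n/ν is B → limiting reagent.
theoretical n(X) = (2/1) × 0.2962 = 0.5924 mol → 170.6 g
% yield = 101 / 170.6 × 100 = 59.20 %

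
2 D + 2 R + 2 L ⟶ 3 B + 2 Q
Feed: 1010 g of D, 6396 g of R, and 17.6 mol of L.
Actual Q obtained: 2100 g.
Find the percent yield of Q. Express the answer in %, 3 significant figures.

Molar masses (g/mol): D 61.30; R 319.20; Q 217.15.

58.7 %

n(D) = 1010 / 61.30 = 16.48 mol
n(R) = 6396 / 319.20 = 20.04 mol
n(L) = 17.60 mol
n/ν for D = 16.48/2 = 8.240
n/ν for R = 20.04/2 = 10.02
n/ν for L = 17.60/2 = 8.800
Smallest n/ν is D → limiting reagent.
theoretical n(Q) = (2/2) × 16.48 = 16.48 mol → 3579 g
% yield = 2100 / 3579 × 100 = 58.68 %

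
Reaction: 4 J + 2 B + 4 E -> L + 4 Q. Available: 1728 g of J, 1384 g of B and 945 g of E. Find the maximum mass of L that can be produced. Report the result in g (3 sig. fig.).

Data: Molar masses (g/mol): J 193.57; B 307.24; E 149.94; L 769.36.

1210 g

n(J) = 1728 / 193.57 = 8.927 mol
n(B) = 1384 / 307.24 = 4.505 mol
n(E) = 945.0 / 149.94 = 6.303 mol
n/ν → J: 2.232, B: 2.253, E: 1.576; E is limiting.
n(L) = (1/4) × 6.303 = 1.576 mol
mass = 1.576 × 769.36 = 1213 g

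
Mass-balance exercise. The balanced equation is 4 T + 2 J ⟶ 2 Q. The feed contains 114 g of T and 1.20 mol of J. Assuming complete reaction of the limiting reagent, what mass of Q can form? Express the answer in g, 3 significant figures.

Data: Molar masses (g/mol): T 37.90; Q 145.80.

175 g

n(T) = 114.0 / 37.90 = 3.008 mol
n(J) = 1.200 mol
n/ν for T = 3.008/4 = 0.7520
n/ν for J = 1.200/2 = 0.6000
Smallest n/ν is J → limiting reagent.
n(Q) = (2/2) × 1.200 = 1.200 mol
mass = 1.200 × 145.80 = 175.0 g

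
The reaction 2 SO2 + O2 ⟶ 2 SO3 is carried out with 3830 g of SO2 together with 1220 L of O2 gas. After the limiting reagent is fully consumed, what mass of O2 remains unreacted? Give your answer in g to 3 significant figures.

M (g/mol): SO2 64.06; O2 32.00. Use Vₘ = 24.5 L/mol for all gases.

637 g

n(SO2) = 3830 / 64.06 = 59.79 mol
n(O2) = 1220 / 24.5 = 49.80 mol
n/ν → SO2: 29.90, O2: 49.80; SO2 is limiting.
O2 consumed = (1/2) × 59.79 = 29.90 mol
O2 remaining = 49.80 − 29.90 = 19.90 mol
mass = 19.90 × 32.00 = 636.8 g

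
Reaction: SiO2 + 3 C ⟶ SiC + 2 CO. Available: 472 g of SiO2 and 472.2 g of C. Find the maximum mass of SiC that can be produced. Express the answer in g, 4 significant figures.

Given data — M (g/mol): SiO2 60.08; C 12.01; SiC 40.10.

315.0 g

n(SiO2) = 472.0 / 60.08 = 7.856 mol
n(C) = 472.2 / 12.01 = 39.32 mol
n/ν for SiO2 = 7.856/1 = 7.856
n/ν for C = 39.32/3 = 13.11
Smallest n/ν is SiO2 → limiting reagent.
n(SiC) = (1/1) × 7.856 = 7.856 mol
mass = 7.856 × 40.10 = 315.0 g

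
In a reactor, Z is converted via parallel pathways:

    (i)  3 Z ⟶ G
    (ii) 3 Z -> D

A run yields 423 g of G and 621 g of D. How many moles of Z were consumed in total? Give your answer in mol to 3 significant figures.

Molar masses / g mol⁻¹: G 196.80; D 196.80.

15.9 mol

n(G) = 423 / 196.80 = 2.149 mol
n(D) = 621 / 196.80 = 3.155 mol
n(Z) via (i) = (3/1)×2.149 = 6.447 mol
n(Z) via (ii) = (3/1)×3.155 = 9.465 mol
total n(Z) = 6.447 + 9.465 = 15.91 mol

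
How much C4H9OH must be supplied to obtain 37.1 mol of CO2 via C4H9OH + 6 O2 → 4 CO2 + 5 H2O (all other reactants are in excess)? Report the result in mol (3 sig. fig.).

9.28 mol

n(CO2) = 37.10 mol
n(C4H9OH) = (1/4) × 37.10 = 9.275 mol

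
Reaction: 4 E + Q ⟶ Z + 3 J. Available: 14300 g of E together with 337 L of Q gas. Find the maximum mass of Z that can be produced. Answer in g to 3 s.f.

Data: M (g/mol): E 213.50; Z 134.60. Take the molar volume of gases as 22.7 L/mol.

2000 g

n(E) = 14300 / 213.50 = 66.98 mol
n(Q) = 337.0 / 22.7 = 14.85 mol
n/ν for E = 66.98/4 = 16.75
n/ν for Q = 14.85/1 = 14.85
Smallest n/ν is Q → limiting reagent.
n(Z) = (1/1) × 14.85 = 14.85 mol
mass = 14.85 × 134.60 = 1999 g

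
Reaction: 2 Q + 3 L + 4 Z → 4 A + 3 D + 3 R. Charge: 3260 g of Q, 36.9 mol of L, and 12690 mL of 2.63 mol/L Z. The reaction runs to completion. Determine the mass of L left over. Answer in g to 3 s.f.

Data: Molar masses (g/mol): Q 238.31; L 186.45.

n(Q) = 3260 / 238.31 = 13.68 mol
n(L) = 36.90 mol
n(Z) = 2.63 × 12690/1000 = 33.37 mol
n/ν for Q = 13.68/2 = 6.840
n/ν for L = 36.90/3 = 12.30
n/ν for Z = 33.37/4 = 8.343
Smallest n/ν is Q → limiting reagent.
L consumed = (3/2) × 13.68 = 20.52 mol
L remaining = 36.90 − 20.52 = 16.38 mol
mass = 16.38 × 186.45 = 3054 g

3050 g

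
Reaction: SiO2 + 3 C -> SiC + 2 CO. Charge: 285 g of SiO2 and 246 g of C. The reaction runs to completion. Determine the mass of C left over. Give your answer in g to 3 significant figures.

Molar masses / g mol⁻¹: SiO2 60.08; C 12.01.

n(SiO2) = 285.0 / 60.08 = 4.744 mol
n(C) = 246.0 / 12.01 = 20.48 mol
n/ν for SiO2 = 4.744/1 = 4.744
n/ν for C = 20.48/3 = 6.827
Smallest n/ν is SiO2 → limiting reagent.
C consumed = (3/1) × 4.744 = 14.23 mol
C remaining = 20.48 − 14.23 = 6.250 mol
mass = 6.250 × 12.01 = 75.06 g

75.1 g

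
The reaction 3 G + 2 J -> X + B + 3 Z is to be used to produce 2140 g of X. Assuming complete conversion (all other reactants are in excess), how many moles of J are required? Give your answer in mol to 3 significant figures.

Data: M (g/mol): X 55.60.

77.0 mol

n(X) = 2140 / 55.60 = 38.49 mol
n(J) = (2/1) × 38.49 = 76.98 mol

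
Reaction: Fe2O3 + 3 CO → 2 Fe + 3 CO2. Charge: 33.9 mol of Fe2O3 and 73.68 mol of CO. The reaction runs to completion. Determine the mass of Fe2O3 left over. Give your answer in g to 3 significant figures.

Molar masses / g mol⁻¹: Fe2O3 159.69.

n(Fe2O3) = 33.90 mol
n(CO) = 73.68 mol
n/ν → Fe2O3: 33.90, CO: 24.56; CO is limiting.
Fe2O3 consumed = (1/3) × 73.68 = 24.56 mol
Fe2O3 remaining = 33.90 − 24.56 = 9.340 mol
mass = 9.340 × 159.69 = 1492 g

1490 g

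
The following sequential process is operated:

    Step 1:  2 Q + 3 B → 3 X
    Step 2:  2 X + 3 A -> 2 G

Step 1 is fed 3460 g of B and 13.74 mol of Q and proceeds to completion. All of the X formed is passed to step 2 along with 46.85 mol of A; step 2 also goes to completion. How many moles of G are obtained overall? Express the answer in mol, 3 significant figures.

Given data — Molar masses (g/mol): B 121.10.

20.6 mol

Step 1:
n(B) = 3460 / 121.10 = 28.57 mol
n(Q) = 13.74 mol
n/ν → B: 9.523, Q: 6.870; Q is limiting.
n(X) produced = (3/2) × 13.74 = 20.61 mol
Step 2:
n(X) available = 20.61 mol
n(A) = 46.85 mol
n/ν → X: 10.31, A: 15.62; X is limiting.
n(G) = (2/2) × 20.61 = 20.61 mol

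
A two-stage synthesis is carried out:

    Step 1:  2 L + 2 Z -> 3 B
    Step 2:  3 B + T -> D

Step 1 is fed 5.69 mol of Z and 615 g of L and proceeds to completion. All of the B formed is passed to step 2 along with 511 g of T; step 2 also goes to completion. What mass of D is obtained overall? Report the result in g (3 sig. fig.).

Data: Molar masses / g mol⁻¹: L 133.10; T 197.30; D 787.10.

Step 1:
n(Z) = 5.690 mol
n(L) = 615.0 / 133.10 = 4.621 mol
n/ν for Z = 5.690/2 = 2.845
n/ν for L = 4.621/2 = 2.311
Smallest n/ν is L → limiting reagent.
n(B) produced = (3/2) × 4.621 = 6.932 mol
Step 2:
n(B) available = 6.932 mol
n(T) = 511.0 / 197.30 = 2.590 mol
n/ν for B = 6.932/3 = 2.311
n/ν for T = 2.590/1 = 2.590
Smallest n/ν is B → limiting reagent.
n(D) = (1/3) × 6.932 = 2.311 mol
mass = 2.311 × 787.10 = 1819 g

1820 g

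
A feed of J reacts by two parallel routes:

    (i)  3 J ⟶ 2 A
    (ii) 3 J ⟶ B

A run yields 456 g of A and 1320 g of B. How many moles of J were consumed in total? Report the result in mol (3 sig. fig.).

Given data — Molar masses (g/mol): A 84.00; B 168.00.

n(A) = 456 / 84.00 = 5.429 mol
n(B) = 1320 / 168.00 = 7.857 mol
n(J) via (i) = (3/2)×5.429 = 8.144 mol
n(J) via (ii) = (3/1)×7.857 = 23.57 mol
total n(J) = 8.144 + 23.57 = 31.71 mol

31.7 mol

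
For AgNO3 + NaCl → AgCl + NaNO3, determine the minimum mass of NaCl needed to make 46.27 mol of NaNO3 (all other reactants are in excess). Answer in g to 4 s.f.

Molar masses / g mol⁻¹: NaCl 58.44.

2704 g

n(NaNO3) = 46.27 mol
n(NaCl) = (1/1) × 46.27 = 46.27 mol
mass = 46.27 × 58.44 = 2704 g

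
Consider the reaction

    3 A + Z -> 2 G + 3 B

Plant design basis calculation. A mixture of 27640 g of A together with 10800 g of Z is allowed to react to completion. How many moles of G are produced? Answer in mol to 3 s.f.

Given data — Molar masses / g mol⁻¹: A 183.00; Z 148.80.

101 mol

n(A) = 27640 / 183.00 = 151.0 mol
n(Z) = 10800 / 148.80 = 72.58 mol
n/ν for A = 151.0/3 = 50.33
n/ν for Z = 72.58/1 = 72.58
Smallest n/ν is A → limiting reagent.
n(G) = (2/3) × 151.0 = 100.7 mol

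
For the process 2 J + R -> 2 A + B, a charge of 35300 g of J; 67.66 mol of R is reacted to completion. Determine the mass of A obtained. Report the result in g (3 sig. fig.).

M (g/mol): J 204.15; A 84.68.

n(J) = 35300 / 204.15 = 172.9 mol
n(R) = 67.66 mol
n/ν for J = 172.9/2 = 86.45
n/ν for R = 67.66/1 = 67.66
Smallest n/ν is R → limiting reagent.
n(A) = (2/1) × 67.66 = 135.3 mol
mass = 135.3 × 84.68 = 11460 g

11500 g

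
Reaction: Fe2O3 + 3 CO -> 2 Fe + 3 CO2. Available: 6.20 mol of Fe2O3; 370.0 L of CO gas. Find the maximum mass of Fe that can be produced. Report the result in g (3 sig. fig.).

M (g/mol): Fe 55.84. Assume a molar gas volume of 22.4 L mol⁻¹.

n(Fe2O3) = 6.200 mol
n(CO) = 370.0 / 22.4 = 16.52 mol
n/ν for Fe2O3 = 6.200/1 = 6.200
n/ν for CO = 16.52/3 = 5.507
Smallest n/ν is CO → limiting reagent.
n(Fe) = (2/3) × 16.52 = 11.01 mol
mass = 11.01 × 55.84 = 614.8 g

615 g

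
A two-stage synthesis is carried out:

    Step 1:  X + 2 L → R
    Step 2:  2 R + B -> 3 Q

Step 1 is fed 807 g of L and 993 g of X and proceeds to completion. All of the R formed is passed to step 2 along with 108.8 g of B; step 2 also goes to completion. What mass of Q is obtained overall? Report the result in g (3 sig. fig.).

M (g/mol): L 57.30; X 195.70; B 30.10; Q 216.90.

1650 g

Step 1:
n(L) = 807.0 / 57.30 = 14.08 mol
n(X) = 993.0 / 195.70 = 5.074 mol
n/ν → L: 7.040, X: 5.074; X is limiting.
n(R) produced = (1/1) × 5.074 = 5.074 mol
Step 2:
n(R) available = 5.074 mol
n(B) = 108.8 / 30.10 = 3.615 mol
n/ν → R: 2.537, B: 3.615; R is limiting.
n(Q) = (3/2) × 5.074 = 7.611 mol
mass = 7.611 × 216.90 = 1651 g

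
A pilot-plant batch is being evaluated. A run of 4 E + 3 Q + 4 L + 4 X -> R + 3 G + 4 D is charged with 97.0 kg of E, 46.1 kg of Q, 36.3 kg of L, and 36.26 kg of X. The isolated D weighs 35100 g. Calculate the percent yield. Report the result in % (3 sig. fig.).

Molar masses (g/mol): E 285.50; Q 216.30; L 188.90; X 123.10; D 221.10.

n(E) = 97.00×1000 / 285.50 = 339.8 mol
n(Q) = 46.10×1000 / 216.30 = 213.1 mol
n(L) = 36.30×1000 / 188.90 = 192.2 mol
n(X) = 36.26×1000 / 123.10 = 294.6 mol
n/ν for E = 339.8/4 = 84.95
n/ν for Q = 213.1/3 = 71.03
n/ν for L = 192.2/4 = 48.05
n/ν for X = 294.6/4 = 73.65
Smallest n/ν is L → limiting reagent.
theoretical n(D) = (4/4) × 192.2 = 192.2 mol → 42500 g
% yield = 35100 / 42500 × 100 = 82.59 %

82.6 %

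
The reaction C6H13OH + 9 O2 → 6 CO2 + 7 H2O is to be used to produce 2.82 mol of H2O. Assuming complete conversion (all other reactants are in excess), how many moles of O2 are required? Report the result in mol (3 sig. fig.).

n(H2O) = 2.820 mol
n(O2) = (9/7) × 2.820 = 3.626 mol

3.63 mol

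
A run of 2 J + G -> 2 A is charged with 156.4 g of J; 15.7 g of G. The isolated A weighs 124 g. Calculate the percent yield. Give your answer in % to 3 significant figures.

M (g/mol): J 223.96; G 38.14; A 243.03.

n(J) = 156.4 / 223.96 = 0.6983 mol
n(G) = 15.70 / 38.14 = 0.4116 mol
n/ν for J = 0.6983/2 = 0.3492
n/ν for G = 0.4116/1 = 0.4116
Smallest n/ν is J → limiting reagent.
theoretical n(A) = (2/2) × 0.6983 = 0.6983 mol → 169.7 g
% yield = 124 / 169.7 × 100 = 73.07 %

73.1 %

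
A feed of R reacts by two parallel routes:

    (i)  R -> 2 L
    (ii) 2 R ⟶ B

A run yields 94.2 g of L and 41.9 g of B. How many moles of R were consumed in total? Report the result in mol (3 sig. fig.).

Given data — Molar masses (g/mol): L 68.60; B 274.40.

n(L) = 94.2 / 68.60 = 1.373 mol
n(B) = 41.9 / 274.40 = 0.1527 mol
n(R) via (i) = (1/2)×1.373 = 0.6865 mol
n(R) via (ii) = (2/1)×0.1527 = 0.3054 mol
total n(R) = 0.6865 + 0.3054 = 0.9919 mol

0.992 mol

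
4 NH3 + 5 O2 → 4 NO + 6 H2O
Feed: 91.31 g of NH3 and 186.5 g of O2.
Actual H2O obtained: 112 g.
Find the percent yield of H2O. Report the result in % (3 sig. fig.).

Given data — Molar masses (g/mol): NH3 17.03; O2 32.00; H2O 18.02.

n(NH3) = 91.31 / 17.03 = 5.362 mol
n(O2) = 186.5 / 32.00 = 5.828 mol
n/ν for NH3 = 5.362/4 = 1.341
n/ν for O2 = 5.828/5 = 1.166
Smallest n/ν is O2 → limiting reagent.
theoretical n(H2O) = (6/5) × 5.828 = 6.994 mol → 126.0 g
% yield = 112 / 126.0 × 100 = 88.89 %

88.9 %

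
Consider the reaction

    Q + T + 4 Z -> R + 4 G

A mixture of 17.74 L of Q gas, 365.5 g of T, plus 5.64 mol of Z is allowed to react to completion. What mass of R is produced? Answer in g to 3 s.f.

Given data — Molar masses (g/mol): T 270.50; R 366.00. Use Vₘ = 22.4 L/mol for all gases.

290 g

n(Q) = 17.74 / 22.4 = 0.7920 mol
n(T) = 365.5 / 270.50 = 1.351 mol
n(Z) = 5.640 mol
n/ν for Q = 0.7920/1 = 0.7920
n/ν for T = 1.351/1 = 1.351
n/ν for Z = 5.640/4 = 1.410
Smallest n/ν is Q → limiting reagent.
n(R) = (1/1) × 0.7920 = 0.7920 mol
mass = 0.7920 × 366.00 = 289.9 g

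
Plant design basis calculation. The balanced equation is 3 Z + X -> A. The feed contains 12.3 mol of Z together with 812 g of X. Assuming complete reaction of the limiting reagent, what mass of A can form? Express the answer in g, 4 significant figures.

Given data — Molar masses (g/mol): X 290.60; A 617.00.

n(Z) = 12.30 mol
n(X) = 812.0 / 290.60 = 2.794 mol
n/ν for Z = 12.30/3 = 4.100
n/ν for X = 2.794/1 = 2.794
Smallest n/ν is X → limiting reagent.
n(A) = (1/1) × 2.794 = 2.794 mol
mass = 2.794 × 617.00 = 1724 g

1724 g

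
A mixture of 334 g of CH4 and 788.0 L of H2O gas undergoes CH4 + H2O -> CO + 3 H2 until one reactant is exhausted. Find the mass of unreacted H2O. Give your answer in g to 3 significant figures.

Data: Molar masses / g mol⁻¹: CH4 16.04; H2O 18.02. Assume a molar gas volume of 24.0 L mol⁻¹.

n(CH4) = 334.0 / 16.04 = 20.82 mol
n(H2O) = 788.0 / 24.0 = 32.83 mol
n/ν for CH4 = 20.82/1 = 20.82
n/ν for H2O = 32.83/1 = 32.83
Smallest n/ν is CH4 → limiting reagent.
H2O consumed = (1/1) × 20.82 = 20.82 mol
H2O remaining = 32.83 − 20.82 = 12.01 mol
mass = 12.01 × 18.02 = 216.4 g

216 g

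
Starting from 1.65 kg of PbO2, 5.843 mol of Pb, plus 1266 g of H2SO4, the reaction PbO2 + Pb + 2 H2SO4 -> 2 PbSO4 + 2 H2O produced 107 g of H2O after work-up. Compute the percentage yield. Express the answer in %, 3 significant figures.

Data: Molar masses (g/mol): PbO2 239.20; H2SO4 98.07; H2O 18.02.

n(PbO2) = 1.650×1000 / 239.20 = 6.898 mol
n(Pb) = 5.843 mol
n(H2SO4) = 1266 / 98.07 = 12.91 mol
n/ν for PbO2 = 6.898/1 = 6.898
n/ν for Pb = 5.843/1 = 5.843
n/ν for H2SO4 = 12.91/2 = 6.455
Smallest n/ν is Pb → limiting reagent.
theoretical n(H2O) = (2/1) × 5.843 = 11.69 mol → 210.7 g
% yield = 107 / 210.7 × 100 = 50.78 %

50.8 %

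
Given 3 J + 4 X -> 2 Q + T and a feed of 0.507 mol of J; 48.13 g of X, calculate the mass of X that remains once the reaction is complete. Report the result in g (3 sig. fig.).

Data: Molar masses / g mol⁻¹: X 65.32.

n(J) = 0.5070 mol
n(X) = 48.13 / 65.32 = 0.7368 mol
n/ν → J: 0.1690, X: 0.1842; J is limiting.
X consumed = (4/3) × 0.5070 = 0.6760 mol
X remaining = 0.7368 − 0.6760 = 0.06080 mol
mass = 0.06080 × 65.32 = 3.971 g

3.97 g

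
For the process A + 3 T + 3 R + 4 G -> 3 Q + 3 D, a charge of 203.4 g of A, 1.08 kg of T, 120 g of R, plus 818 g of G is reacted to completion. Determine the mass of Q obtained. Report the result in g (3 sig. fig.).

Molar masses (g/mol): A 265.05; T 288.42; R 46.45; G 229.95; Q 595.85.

1370 g

n(A) = 203.4 / 265.05 = 0.7674 mol
n(T) = 1.080×1000 / 288.42 = 3.745 mol
n(R) = 120.0 / 46.45 = 2.583 mol
n(G) = 818.0 / 229.95 = 3.557 mol
n/ν → A: 0.7674, T: 1.248, R: 0.8610, G: 0.8893; A is limiting.
n(Q) = (3/1) × 0.7674 = 2.302 mol
mass = 2.302 × 595.85 = 1372 g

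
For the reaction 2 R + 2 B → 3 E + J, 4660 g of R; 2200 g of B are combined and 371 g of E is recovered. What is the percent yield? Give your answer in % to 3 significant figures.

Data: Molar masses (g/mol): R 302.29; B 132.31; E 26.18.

n(R) = 4660 / 302.29 = 15.42 mol
n(B) = 2200 / 132.31 = 16.63 mol
n/ν for R = 15.42/2 = 7.710
n/ν for B = 16.63/2 = 8.315
Smallest n/ν is R → limiting reagent.
theoretical n(E) = (3/2) × 15.42 = 23.13 mol → 605.5 g
% yield = 371 / 605.5 × 100 = 61.27 %

61.3 %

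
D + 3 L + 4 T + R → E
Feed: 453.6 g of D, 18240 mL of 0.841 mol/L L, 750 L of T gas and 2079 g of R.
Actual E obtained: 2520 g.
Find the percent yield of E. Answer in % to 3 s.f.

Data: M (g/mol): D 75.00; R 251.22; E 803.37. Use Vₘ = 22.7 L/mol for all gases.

n(D) = 453.6 / 75.00 = 6.048 mol
n(L) = 0.841 × 18240/1000 = 15.34 mol
n(T) = 750.0 / 22.7 = 33.04 mol
n(R) = 2079 / 251.22 = 8.276 mol
n/ν for D = 6.048/1 = 6.048
n/ν for L = 15.34/3 = 5.113
n/ν for T = 33.04/4 = 8.260
n/ν for R = 8.276/1 = 8.276
Smallest n/ν is L → limiting reagent.
theoretical n(E) = (1/3) × 15.34 = 5.113 mol → 4108 g
% yield = 2520 / 4108 × 100 = 61.34 %

61.3 %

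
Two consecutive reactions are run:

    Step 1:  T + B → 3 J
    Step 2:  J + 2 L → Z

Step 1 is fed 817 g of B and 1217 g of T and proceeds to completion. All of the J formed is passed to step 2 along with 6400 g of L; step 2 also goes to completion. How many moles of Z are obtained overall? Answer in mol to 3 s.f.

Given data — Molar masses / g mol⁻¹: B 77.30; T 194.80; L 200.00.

Step 1:
n(B) = 817.0 / 77.30 = 10.57 mol
n(T) = 1217 / 194.80 = 6.247 mol
n/ν → B: 10.57, T: 6.247; T is limiting.
n(J) produced = (3/1) × 6.247 = 18.74 mol
Step 2:
n(J) available = 18.74 mol
n(L) = 6400 / 200.00 = 32.00 mol
n/ν → J: 18.74, L: 16.00; L is limiting.
n(Z) = (1/2) × 32.00 = 16.00 mol

16.0 mol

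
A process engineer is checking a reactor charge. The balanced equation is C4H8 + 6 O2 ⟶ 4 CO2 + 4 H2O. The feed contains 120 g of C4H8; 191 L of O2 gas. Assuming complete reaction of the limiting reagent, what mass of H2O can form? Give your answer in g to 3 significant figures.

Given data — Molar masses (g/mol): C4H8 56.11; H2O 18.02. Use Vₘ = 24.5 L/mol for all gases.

n(C4H8) = 120.0 / 56.11 = 2.139 mol
n(O2) = 191.0 / 24.5 = 7.796 mol
n/ν for C4H8 = 2.139/1 = 2.139
n/ν for O2 = 7.796/6 = 1.299
Smallest n/ν is O2 → limiting reagent.
n(H2O) = (4/6) × 7.796 = 5.197 mol
mass = 5.197 × 18.02 = 93.65 g

93.7 g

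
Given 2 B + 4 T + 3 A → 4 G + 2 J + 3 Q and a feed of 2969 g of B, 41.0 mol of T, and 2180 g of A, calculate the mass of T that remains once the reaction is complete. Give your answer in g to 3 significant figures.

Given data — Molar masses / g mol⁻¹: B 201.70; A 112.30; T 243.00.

3670 g

n(B) = 2969 / 201.70 = 14.72 mol
n(T) = 41.00 mol
n(A) = 2180 / 112.30 = 19.41 mol
n/ν → B: 7.360, T: 10.25, A: 6.470; A is limiting.
T consumed = (4/3) × 19.41 = 25.88 mol
T remaining = 41.00 − 25.88 = 15.12 mol
mass = 15.12 × 243.00 = 3674 g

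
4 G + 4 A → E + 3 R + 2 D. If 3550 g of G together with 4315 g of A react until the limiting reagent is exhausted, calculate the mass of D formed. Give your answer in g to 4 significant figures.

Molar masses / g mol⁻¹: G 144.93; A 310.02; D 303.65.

2113 g

n(G) = 3550 / 144.93 = 24.49 mol
n(A) = 4315 / 310.02 = 13.92 mol
n/ν for G = 24.49/4 = 6.123
n/ν for A = 13.92/4 = 3.480
Smallest n/ν is A → limiting reagent.
n(D) = (2/4) × 13.92 = 6.960 mol
mass = 6.960 × 303.65 = 2113 g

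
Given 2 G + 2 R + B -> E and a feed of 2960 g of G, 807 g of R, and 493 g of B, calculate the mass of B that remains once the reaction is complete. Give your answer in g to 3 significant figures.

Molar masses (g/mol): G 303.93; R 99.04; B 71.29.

203 g

n(G) = 2960 / 303.93 = 9.739 mol
n(R) = 807.0 / 99.04 = 8.148 mol
n(B) = 493.0 / 71.29 = 6.915 mol
n/ν → G: 4.870, R: 4.074, B: 6.915; R is limiting.
B consumed = (1/2) × 8.148 = 4.074 mol
B remaining = 6.915 − 4.074 = 2.841 mol
mass = 2.841 × 71.29 = 202.5 g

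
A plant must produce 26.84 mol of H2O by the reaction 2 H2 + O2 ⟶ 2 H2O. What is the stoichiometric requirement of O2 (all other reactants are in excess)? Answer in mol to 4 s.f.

n(H2O) = 26.84 mol
n(O2) = (1/2) × 26.84 = 13.42 mol

13.42 mol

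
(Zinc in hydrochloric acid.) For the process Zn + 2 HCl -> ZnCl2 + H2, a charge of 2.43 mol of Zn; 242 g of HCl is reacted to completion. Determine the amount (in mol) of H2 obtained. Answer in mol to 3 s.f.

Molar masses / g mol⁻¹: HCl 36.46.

2.43 mol

n(Zn) = 2.430 mol
n(HCl) = 242.0 / 36.46 = 6.637 mol
n/ν for Zn = 2.430/1 = 2.430
n/ν for HCl = 6.637/2 = 3.319
Smallest n/ν is Zn → limiting reagent.
n(H2) = (1/1) × 2.430 = 2.430 mol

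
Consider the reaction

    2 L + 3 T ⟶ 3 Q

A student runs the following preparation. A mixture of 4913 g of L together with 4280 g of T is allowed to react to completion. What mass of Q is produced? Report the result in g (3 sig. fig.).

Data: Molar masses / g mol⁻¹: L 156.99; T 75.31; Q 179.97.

n(L) = 4913 / 156.99 = 31.29 mol
n(T) = 4280 / 75.31 = 56.83 mol
n/ν for L = 31.29/2 = 15.65
n/ν for T = 56.83/3 = 18.94
Smallest n/ν is L → limiting reagent.
n(Q) = (3/2) × 31.29 = 46.94 mol
mass = 46.94 × 179.97 = 8448 g

8450 g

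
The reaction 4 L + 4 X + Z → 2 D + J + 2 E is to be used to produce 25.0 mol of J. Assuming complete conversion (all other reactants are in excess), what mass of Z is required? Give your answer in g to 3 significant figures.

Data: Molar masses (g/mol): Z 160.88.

n(J) = 25.00 mol
n(Z) = (1/1) × 25.00 = 25.00 mol
mass = 25.00 × 160.88 = 4022 g

4020 g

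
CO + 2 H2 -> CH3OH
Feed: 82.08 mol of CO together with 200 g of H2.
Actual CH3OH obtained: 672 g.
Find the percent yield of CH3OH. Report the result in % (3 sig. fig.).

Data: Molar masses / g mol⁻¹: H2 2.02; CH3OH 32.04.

42.4 %

n(CO) = 82.08 mol
n(H2) = 200.0 / 2.02 = 99.01 mol
n/ν for CO = 82.08/1 = 82.08
n/ν for H2 = 99.01/2 = 49.51
Smallest n/ν is H2 → limiting reagent.
theoretical n(CH3OH) = (1/2) × 99.01 = 49.51 mol → 1586 g
% yield = 672 / 1586 × 100 = 42.37 %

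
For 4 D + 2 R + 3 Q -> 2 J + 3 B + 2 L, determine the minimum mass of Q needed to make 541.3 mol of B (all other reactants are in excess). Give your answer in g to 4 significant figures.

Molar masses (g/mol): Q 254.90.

138000 g

n(B) = 541.3 mol
n(Q) = (3/3) × 541.3 = 541.3 mol
mass = 541.3 × 254.90 = 138000 g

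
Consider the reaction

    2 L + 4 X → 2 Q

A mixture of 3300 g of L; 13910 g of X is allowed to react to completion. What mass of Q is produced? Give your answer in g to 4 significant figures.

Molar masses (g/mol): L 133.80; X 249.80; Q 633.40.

n(L) = 3300 / 133.80 = 24.66 mol
n(X) = 13910 / 249.80 = 55.68 mol
n/ν for L = 24.66/2 = 12.33
n/ν for X = 55.68/4 = 13.92
Smallest n/ν is L → limiting reagent.
n(Q) = (2/2) × 24.66 = 24.66 mol
mass = 24.66 × 633.40 = 15620 g

15620 g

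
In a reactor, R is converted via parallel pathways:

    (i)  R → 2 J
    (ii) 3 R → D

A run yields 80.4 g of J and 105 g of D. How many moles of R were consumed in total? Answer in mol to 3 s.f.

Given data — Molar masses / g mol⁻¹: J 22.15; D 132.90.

4.19 mol

n(J) = 80.4 / 22.15 = 3.630 mol
n(D) = 105 / 132.90 = 0.7901 mol
n(R) via (i) = (1/2)×3.630 = 1.815 mol
n(R) via (ii) = (3/1)×0.7901 = 2.370 mol
total n(R) = 1.815 + 2.370 = 4.185 mol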